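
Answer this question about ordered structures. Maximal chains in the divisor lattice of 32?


A maximal chain goes from the minimum element to a maximal element via cover relations.
Counting all min-to-max paths in the cover graph.
Total maximal chains: 1


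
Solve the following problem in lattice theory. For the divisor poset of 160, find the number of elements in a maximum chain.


A chain is a totally ordered subset; we count the number of elements in a maximum chain.
Compute, for each element x, the size of the longest chain ending at x:
  1: 1
  2: 2
  5: 2
  4: 3
  8: 4
  10: 3
  ...
A maximum chain: 1 < 2 < 4 < 8 < 16 < 32 < 160
Number of elements in the longest chain: 7


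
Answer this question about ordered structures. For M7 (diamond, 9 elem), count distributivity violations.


Distributive law: a ^ (b v c) = (a ^ b) v (a ^ c).
Check all 9^3 = 729 ordered triples (a,b,c).
  e.g. a=a1, b=a2, c=a3: lhs=a1 != rhs=0
  e.g. a=a1, b=a2, c=a4: lhs=a1 != rhs=0
Total violating triples: 210


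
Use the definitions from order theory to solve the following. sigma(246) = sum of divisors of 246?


sigma(n) = sum of divisors.
Divisors of 246: [1, 2, 3, 6, 41, 82, 123, 246]
Sum = 504


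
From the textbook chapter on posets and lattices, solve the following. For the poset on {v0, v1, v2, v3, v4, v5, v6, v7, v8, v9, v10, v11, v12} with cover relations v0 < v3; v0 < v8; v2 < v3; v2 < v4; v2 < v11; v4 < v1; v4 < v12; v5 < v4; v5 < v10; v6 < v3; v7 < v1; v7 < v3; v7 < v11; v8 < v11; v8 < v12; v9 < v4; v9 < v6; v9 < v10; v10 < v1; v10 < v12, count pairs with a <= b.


The order relation is {(a,b) : a <= b}, reflexive so it includes (a,a).
Examples: (v0,v0), (v0,v11), (v0,v12), (v0,v3), (v0,v8), ...
Total ordered pairs: 42


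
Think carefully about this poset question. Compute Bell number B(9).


B(n) = number of set partitions of an n-element set.
B(n) satisfies the recurrence: B(n+1) = sum_k C(n,k)*B(k).
B(9) = 21147


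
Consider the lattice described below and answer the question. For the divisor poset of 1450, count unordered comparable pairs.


A comparable pair {a,b} has a < b or b < a in the order.
Count unordered pairs where one element is strictly below the other.
Examples: {1,2}, {1,5}, {1,10}, {1,25}, ...
Total comparable pairs: 42


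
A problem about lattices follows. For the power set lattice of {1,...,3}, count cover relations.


A cover relation a -< b holds when a < b with no c strictly between.
Cover relations:
  {} -< {1}
  {} -< {2}
  {} -< {3}
  {1} -< {1,2}
  {1} -< {1,3}
  {2} -< {1,2}
  {2} -< {2,3}
  {3} -< {1,3}
  ...4 more
Total: 12


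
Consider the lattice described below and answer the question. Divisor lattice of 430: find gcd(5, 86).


In a divisor lattice, meet = gcd (greatest common divisor).
By Euclidean algorithm or factoring: gcd(5,86) = 1


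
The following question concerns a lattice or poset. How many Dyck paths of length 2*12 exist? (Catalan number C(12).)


C(n) = C(2n, n) / (n+1).
C(24, 12) = 2704156
C(12) = 2704156 / 13 = 208012


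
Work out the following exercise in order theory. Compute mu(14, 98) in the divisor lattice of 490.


In a divisor lattice, mu(a,b) = mu(b/a) where mu is the classical Mobius function.
b/a = 98/14 = 7
Prime factorization of 7: primes [7]
7 is squarefree with 1 prime factor(s), so mu(7) = (-1)^1 = -1


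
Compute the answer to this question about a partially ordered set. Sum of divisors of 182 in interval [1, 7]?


Interval [1,7] in divisors of 182: [1, 7]
Sum = 8


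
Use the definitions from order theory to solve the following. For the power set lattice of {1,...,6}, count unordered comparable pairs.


A comparable pair {a,b} has a < b or b < a in the order.
Count unordered pairs where one element is strictly below the other.
Examples: {{},{1}}, {{},{2}}, {{},{3}}, {{},{4}}, ...
Total comparable pairs: 665


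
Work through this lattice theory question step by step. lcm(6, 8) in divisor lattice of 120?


Join=lcm.
gcd(6,8)=2
lcm=24


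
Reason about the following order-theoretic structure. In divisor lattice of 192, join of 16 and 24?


In a divisor lattice, join = lcm (least common multiple).
gcd(16,24) = 8
lcm(16,24) = 16*24/gcd = 384/8 = 48


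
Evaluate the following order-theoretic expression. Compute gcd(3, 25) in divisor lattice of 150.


In a divisor lattice, meet = gcd (greatest common divisor).
By Euclidean algorithm or factoring: gcd(3,25) = 1


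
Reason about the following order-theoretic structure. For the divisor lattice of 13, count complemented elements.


An element a is complemented if some b has a meet b = bottom, a join b = top.
a is complemented iff gcd(a, n/a)=1, i.e. a is a unitary divisor of 13.
Complemented elements: 1, 13
Count: 2


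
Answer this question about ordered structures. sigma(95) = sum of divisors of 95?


sigma(n) = sum of divisors.
Divisors of 95: [1, 5, 19, 95]
Sum = 120


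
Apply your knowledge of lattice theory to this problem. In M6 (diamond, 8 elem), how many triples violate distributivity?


Distributive law: a ^ (b v c) = (a ^ b) v (a ^ c).
Check all 8^3 = 512 ordered triples (a,b,c).
  e.g. a=a1, b=a2, c=a3: lhs=a1 != rhs=0
  e.g. a=a1, b=a2, c=a4: lhs=a1 != rhs=0
Total violating triples: 120


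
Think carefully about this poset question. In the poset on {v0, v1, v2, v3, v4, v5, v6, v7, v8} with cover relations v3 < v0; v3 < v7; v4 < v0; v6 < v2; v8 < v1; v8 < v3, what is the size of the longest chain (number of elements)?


A chain is a totally ordered subset; we count the number of elements in a maximum chain.
Compute, for each element x, the size of the longest chain ending at x:
  v4: 1
  v5: 1
  v6: 1
  v8: 1
  v1: 2
  v2: 2
  ...
A maximum chain: v8 < v3 < v0
Number of elements in the longest chain: 3


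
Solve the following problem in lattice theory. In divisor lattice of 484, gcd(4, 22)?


Meet=gcd.
gcd(4,22)=2


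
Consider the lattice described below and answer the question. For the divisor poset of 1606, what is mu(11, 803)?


In a divisor lattice, mu(a,b) = mu(b/a) where mu is the classical Mobius function.
b/a = 803/11 = 73
Prime factorization of 73: primes [73]
73 is squarefree with 1 prime factor(s), so mu(73) = (-1)^1 = -1


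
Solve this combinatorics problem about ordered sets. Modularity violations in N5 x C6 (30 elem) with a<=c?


Modular law: if a <= c then a v (b ^ c) = (a v b) ^ c.
Check all triples (a,b,c) with a <= c among 30 elements.
  e.g. a=(a,0), b=(c,0), c=(b,0): lhs=(a,0) != rhs=(b,0)
  e.g. a=(a,0), b=(c,1), c=(b,0): lhs=(a,0) != rhs=(b,0)
Total violating triples: 126


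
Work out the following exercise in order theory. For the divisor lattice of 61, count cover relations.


A cover relation a -< b holds when a < b with no c strictly between.
Cover relations:
  1 -< 61
Total: 1


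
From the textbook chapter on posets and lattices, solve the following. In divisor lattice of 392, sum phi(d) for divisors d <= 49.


Divisors of 392 up to 49: [1, 2, 4, 7, 8, 14, 28, 49]
phi values: [1, 1, 2, 6, 4, 6, 12, 42]
Sum = 74


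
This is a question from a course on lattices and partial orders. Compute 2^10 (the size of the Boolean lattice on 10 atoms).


Power set = 2^n.
2^10 = 1024


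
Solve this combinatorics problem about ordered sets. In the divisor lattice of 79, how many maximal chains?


A maximal chain goes from the minimum element to a maximal element via cover relations.
Counting all min-to-max paths in the cover graph.
Total maximal chains: 1


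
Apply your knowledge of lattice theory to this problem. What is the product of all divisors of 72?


Divisors of 72: [1, 2, 3, 4, 6, 8, 9, 12, 18, 24, 36, 72]
Product = n^(d(n)/2) = 72^(12/2)
Product = 139314069504


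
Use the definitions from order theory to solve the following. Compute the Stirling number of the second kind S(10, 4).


S(n,k) = k*S(n-1,k) + S(n-1,k-1).
S(9,4) = 7770, S(9,3) = 3025
S(10,4) = 4*7770 + 3025 = 31080 + 3025
S(10,4) = 34105


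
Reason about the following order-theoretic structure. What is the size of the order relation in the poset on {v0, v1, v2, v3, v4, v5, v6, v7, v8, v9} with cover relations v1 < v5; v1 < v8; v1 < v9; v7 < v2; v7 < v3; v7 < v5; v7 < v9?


The order relation is {(a,b) : a <= b}, reflexive so it includes (a,a).
Examples: (v0,v0), (v1,v1), (v1,v5), (v1,v8), (v1,v9), ...
Total ordered pairs: 17


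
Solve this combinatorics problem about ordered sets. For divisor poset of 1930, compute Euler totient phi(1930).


phi(n) = n * prod_{p|n} (1 - 1/p).
Prime divisors of 1930: [2, 5, 193]
phi(1930) = 1930 * (1 - 1/2) * (1 - 1/5) * (1 - 1/193)
phi(1930) = 768


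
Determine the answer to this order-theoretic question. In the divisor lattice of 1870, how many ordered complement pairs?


Complement pair (a,b): a meet b = bottom, a join b = top.
Here: gcd(a,b)=1 and lcm(a,b)=1870, i.e. a*b=1870 with a,b coprime.
Pairs found: (1,1870), (2,935), (5,374), (10,187), ... (12 more)
Total ordered pairs: 16


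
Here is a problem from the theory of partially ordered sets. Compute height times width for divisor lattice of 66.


Height = length of longest chain minus 1; width = size of largest antichain.
A maximum chain: 1 | 11 | 33 | 66  (height 3).
A maximum antichain: {2, 3, 11}  (width 3).
Product = 3 * 3 = 9


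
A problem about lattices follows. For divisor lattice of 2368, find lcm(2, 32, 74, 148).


In a divisor lattice, join = lcm (least common multiple).
Compute lcm iteratively: start with first element, then lcm(current, next).
Elements: [2, 32, 74, 148]
lcm(2,32) = 32
lcm(32,74) = 1184
lcm(1184,148) = 1184
Final lcm = 1184


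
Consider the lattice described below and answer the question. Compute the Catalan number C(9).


C(n) = C(2n, n) / (n+1).
C(18, 9) = 48620
C(9) = 48620 / 10 = 4862


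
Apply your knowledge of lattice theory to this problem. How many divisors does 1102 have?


Divisors of 1102: [1, 2, 19, 29, 38, 58, 551, 1102]
Count: 8


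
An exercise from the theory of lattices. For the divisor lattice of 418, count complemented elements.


An element a is complemented if some b has a meet b = bottom, a join b = top.
a is complemented iff gcd(a, n/a)=1, i.e. a is a unitary divisor of 418.
Complemented elements: 1, 2, 11, 19, 22, 38, ... (2 more)
Count: 8


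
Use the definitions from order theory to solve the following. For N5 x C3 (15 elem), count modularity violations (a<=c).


Modular law: if a <= c then a v (b ^ c) = (a v b) ^ c.
Check all triples (a,b,c) with a <= c among 15 elements.
  e.g. a=(a,0), b=(c,0), c=(b,0): lhs=(a,0) != rhs=(b,0)
  e.g. a=(a,0), b=(c,1), c=(b,0): lhs=(a,0) != rhs=(b,0)
Total violating triples: 18


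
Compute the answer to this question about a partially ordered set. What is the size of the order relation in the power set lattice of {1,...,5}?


The order relation is {(a,b) : a <= b}, reflexive so it includes (a,a).
Examples: ({},{}), ({},{1,2}), ({},{1,2,3}), ({},{1,2,3,4}), ({},{1,2,3,4,5}), ...
Total ordered pairs: 243


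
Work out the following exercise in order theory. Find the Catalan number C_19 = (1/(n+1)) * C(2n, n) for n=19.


C(n) = C(2n, n) / (n+1).
C(38, 19) = 35345263800
C(19) = 35345263800 / 20 = 1767263190


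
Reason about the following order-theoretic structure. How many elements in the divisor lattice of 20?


Divisors of 20: [1, 2, 4, 5, 10, 20]
Count: 6


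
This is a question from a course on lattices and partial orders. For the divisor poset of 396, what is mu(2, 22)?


In a divisor lattice, mu(a,b) = mu(b/a) where mu is the classical Mobius function.
b/a = 22/2 = 11
Prime factorization of 11: primes [11]
11 is squarefree with 1 prime factor(s), so mu(11) = (-1)^1 = -1


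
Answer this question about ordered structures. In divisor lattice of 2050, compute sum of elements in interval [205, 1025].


Interval [205,1025] in divisors of 2050: [205, 1025]
Sum = 1230


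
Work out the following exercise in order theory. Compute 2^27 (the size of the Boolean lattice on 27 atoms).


Power set = 2^n.
2^27 = 134217728


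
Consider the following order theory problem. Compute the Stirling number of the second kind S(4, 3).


S(n,k) = k*S(n-1,k) + S(n-1,k-1).
S(3,3) = 1, S(3,2) = 3
S(4,3) = 3*1 + 3 = 3 + 3
S(4,3) = 6


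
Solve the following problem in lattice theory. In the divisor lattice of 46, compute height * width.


Height = length of longest chain minus 1; width = size of largest antichain.
A maximum chain: 1 | 23 | 46  (height 2).
A maximum antichain: {2, 23}  (width 2).
Product = 2 * 2 = 4


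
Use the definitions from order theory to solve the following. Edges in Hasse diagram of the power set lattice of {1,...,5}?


A cover relation a -< b holds when a < b with no c strictly between.
Cover relations:
  {} -< {1}
  {} -< {2}
  {} -< {3}
  {} -< {4}
  {} -< {5}
  {1} -< {1,2}
  {1} -< {1,3}
  {1} -< {1,4}
  ...72 more
Total: 80


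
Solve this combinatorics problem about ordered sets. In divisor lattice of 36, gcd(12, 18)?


Meet=gcd.
gcd(12,18)=6


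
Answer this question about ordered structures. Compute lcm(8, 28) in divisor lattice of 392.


In a divisor lattice, join = lcm (least common multiple).
gcd(8,28) = 4
lcm(8,28) = 8*28/gcd = 224/4 = 56


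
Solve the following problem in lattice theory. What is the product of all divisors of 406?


Divisors of 406: [1, 2, 7, 14, 29, 58, 203, 406]
Product = n^(d(n)/2) = 406^(8/2)
Product = 27170906896


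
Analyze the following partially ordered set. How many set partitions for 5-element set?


B(n) = number of set partitions of an n-element set.
B(n) satisfies the recurrence: B(n+1) = sum_k C(n,k)*B(k).
B(5) = 52


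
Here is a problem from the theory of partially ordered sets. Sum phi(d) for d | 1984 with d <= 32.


Divisors of 1984 up to 32: [1, 2, 4, 8, 16, 31, 32]
phi values: [1, 1, 2, 4, 8, 30, 16]
Sum = 62


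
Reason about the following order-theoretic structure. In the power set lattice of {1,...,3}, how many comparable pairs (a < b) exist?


A comparable pair {a,b} has a < b or b < a in the order.
Count unordered pairs where one element is strictly below the other.
Examples: {{},{1}}, {{},{2}}, {{},{3}}, {{},{1,2}}, ...
Total comparable pairs: 19


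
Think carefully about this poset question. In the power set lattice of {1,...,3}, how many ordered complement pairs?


Complement pair (a,b): a meet b = bottom, a join b = top.
Here: A intersect B = {} and A union B = {1,...,3}.
Pairs found: ({},{1,2,3}), ({1},{2,3}), ({2},{1,3}), ({3},{1,2}), ... (4 more)
Total ordered pairs: 8


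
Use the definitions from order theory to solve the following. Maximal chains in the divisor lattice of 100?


A maximal chain goes from the minimum element to a maximal element via cover relations.
Counting all min-to-max paths in the cover graph.
Total maximal chains: 6


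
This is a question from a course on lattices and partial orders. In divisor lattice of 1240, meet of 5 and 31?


In a divisor lattice, meet = gcd (greatest common divisor).
By Euclidean algorithm or factoring: gcd(5,31) = 1


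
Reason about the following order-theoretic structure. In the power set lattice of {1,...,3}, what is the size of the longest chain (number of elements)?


A chain is a totally ordered subset; we count the number of elements in a maximum chain.
Compute, for each element x, the size of the longest chain ending at x:
  {}: 1
  {1}: 2
  {2}: 2
  {3}: 2
  {1,2}: 3
  {1,3}: 3
  ...
A maximum chain: {} < {1} < {1,2} < {1,2,3}
Number of elements in the longest chain: 4


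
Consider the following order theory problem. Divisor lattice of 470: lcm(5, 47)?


Join=lcm.
gcd(5,47)=1
lcm=235


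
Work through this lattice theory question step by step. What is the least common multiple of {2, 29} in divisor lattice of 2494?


In a divisor lattice, join = lcm (least common multiple).
Compute lcm iteratively: start with first element, then lcm(current, next).
Elements: [2, 29]
lcm(2,29) = 58
Final lcm = 58


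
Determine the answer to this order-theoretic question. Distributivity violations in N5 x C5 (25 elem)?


Distributive law: a ^ (b v c) = (a ^ b) v (a ^ c).
Check all 25^3 = 15625 ordered triples (a,b,c).
  e.g. a=(b,0), b=(a,0), c=(c,0): lhs=(b,0) != rhs=(a,0)
  e.g. a=(b,0), b=(a,0), c=(c,1): lhs=(b,0) != rhs=(a,0)
Total violating triples: 250


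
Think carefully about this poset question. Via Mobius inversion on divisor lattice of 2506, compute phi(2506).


phi(n) = n * prod_{p|n} (1 - 1/p).
Prime divisors of 2506: [2, 7, 179]
phi(2506) = 2506 * (1 - 1/2) * (1 - 1/7) * (1 - 1/179)
phi(2506) = 1068


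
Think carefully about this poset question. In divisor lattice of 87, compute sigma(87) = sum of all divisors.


sigma(n) = sum of divisors.
Divisors of 87: [1, 3, 29, 87]
Sum = 120


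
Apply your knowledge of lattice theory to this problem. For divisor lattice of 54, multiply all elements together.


Divisors of 54: [1, 2, 3, 6, 9, 18, 27, 54]
Product = n^(d(n)/2) = 54^(8/2)
Product = 8503056


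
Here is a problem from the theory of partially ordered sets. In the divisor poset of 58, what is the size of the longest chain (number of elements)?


A chain is a totally ordered subset; we count the number of elements in a maximum chain.
Compute, for each element x, the size of the longest chain ending at x:
  1: 1
  2: 2
  29: 2
  58: 3
A maximum chain: 1 < 2 < 58
Number of elements in the longest chain: 3


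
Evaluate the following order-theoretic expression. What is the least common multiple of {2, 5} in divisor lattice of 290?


In a divisor lattice, join = lcm (least common multiple).
Compute lcm iteratively: start with first element, then lcm(current, next).
Elements: [2, 5]
lcm(2,5) = 10
Final lcm = 10


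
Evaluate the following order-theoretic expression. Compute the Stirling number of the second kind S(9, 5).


S(n,k) = k*S(n-1,k) + S(n-1,k-1).
S(8,5) = 1050, S(8,4) = 1701
S(9,5) = 5*1050 + 1701 = 5250 + 1701
S(9,5) = 6951


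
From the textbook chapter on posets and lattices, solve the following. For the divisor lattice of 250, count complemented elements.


An element a is complemented if some b has a meet b = bottom, a join b = top.
a is complemented iff gcd(a, n/a)=1, i.e. a is a unitary divisor of 250.
Complemented elements: 1, 2, 125, 250
Count: 4


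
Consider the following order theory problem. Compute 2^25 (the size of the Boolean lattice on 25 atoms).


Power set = 2^n.
2^25 = 33554432


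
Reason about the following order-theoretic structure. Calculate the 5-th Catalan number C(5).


C(n) = C(2n, n) / (n+1).
C(10, 5) = 252
C(5) = 252 / 6 = 42


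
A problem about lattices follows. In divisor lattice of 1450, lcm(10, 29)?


Join=lcm.
gcd(10,29)=1
lcm=290


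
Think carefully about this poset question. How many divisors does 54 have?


Divisors of 54: [1, 2, 3, 6, 9, 18, 27, 54]
Count: 8


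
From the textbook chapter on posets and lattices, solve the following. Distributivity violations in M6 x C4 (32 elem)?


Distributive law: a ^ (b v c) = (a ^ b) v (a ^ c).
Check all 32^3 = 32768 ordered triples (a,b,c).
  e.g. a=(a1,0), b=(a2,0), c=(a3,0): lhs=(a1,0) != rhs=(0,0)
  e.g. a=(a1,0), b=(a2,0), c=(a3,1): lhs=(a1,0) != rhs=(0,0)
Total violating triples: 7680


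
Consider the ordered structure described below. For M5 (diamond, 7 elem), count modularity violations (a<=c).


Modular law: if a <= c then a v (b ^ c) = (a v b) ^ c.
Check all triples (a,b,c) with a <= c among 7 elements.
This lattice is modular (diamonds M_m and their chain-products are modular).
Total violating triples: 0


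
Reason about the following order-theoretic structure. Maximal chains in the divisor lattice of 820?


A maximal chain goes from the minimum element to a maximal element via cover relations.
Counting all min-to-max paths in the cover graph.
Total maximal chains: 12


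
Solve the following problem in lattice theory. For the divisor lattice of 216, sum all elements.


sigma(n) = sum of divisors.
Divisors of 216: [1, 2, 3, 4, 6, 8, 9, 12, 18, 24, 27, 36, 54, 72, 108, 216]
Sum = 600


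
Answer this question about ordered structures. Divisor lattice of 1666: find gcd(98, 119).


In a divisor lattice, meet = gcd (greatest common divisor).
By Euclidean algorithm or factoring: gcd(98,119) = 7


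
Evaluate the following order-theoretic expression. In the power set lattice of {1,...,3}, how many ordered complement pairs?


Complement pair (a,b): a meet b = bottom, a join b = top.
Here: A intersect B = {} and A union B = {1,...,3}.
Pairs found: ({},{1,2,3}), ({1},{2,3}), ({2},{1,3}), ({3},{1,2}), ... (4 more)
Total ordered pairs: 8


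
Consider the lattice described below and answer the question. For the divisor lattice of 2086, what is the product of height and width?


Height = length of longest chain minus 1; width = size of largest antichain.
A maximum chain: 1 | 149 | 1043 | 2086  (height 3).
A maximum antichain: {2, 7, 149}  (width 3).
Product = 3 * 3 = 9


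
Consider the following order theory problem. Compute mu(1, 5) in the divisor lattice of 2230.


In a divisor lattice, mu(a,b) = mu(b/a) where mu is the classical Mobius function.
b/a = 5/1 = 5
Prime factorization of 5: primes [5]
5 is squarefree with 1 prime factor(s), so mu(5) = (-1)^1 = -1


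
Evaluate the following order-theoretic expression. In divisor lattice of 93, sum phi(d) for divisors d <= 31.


Divisors of 93 up to 31: [1, 3, 31]
phi values: [1, 2, 30]
Sum = 33


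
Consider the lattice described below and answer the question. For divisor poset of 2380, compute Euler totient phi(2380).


phi(n) = n * prod_{p|n} (1 - 1/p).
Prime divisors of 2380: [2, 5, 7, 17]
phi(2380) = 2380 * (1 - 1/2) * (1 - 1/5) * (1 - 1/7) * (1 - 1/17)
phi(2380) = 768


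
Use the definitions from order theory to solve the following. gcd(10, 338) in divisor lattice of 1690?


Meet=gcd.
gcd(10,338)=2


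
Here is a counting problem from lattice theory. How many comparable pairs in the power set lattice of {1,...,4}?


A comparable pair {a,b} has a < b or b < a in the order.
Count unordered pairs where one element is strictly below the other.
Examples: {{},{1}}, {{},{2}}, {{},{3}}, {{},{4}}, ...
Total comparable pairs: 65


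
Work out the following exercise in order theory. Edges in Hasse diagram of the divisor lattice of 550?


A cover relation a -< b holds when a < b with no c strictly between.
Cover relations:
  1 -< 2
  1 -< 5
  1 -< 11
  2 -< 10
  2 -< 22
  5 -< 10
  5 -< 25
  5 -< 55
  ...12 more
Total: 20


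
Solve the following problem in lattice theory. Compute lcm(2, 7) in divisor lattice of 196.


In a divisor lattice, join = lcm (least common multiple).
gcd(2,7) = 1
lcm(2,7) = 2*7/gcd = 14/1 = 14


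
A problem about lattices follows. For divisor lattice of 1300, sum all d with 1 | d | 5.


Interval [1,5] in divisors of 1300: [1, 5]
Sum = 6


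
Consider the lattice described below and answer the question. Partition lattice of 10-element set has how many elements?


B(n) = number of set partitions of an n-element set.
B(n) satisfies the recurrence: B(n+1) = sum_k C(n,k)*B(k).
B(10) = 115975


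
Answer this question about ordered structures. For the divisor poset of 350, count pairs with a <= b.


The order relation is {(a,b) : a <= b}, reflexive so it includes (a,a).
Examples: (1,1), (1,10), (1,14), (1,175), (1,2), ...
Total ordered pairs: 54


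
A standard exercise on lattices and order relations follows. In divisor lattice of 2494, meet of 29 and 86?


In a divisor lattice, meet = gcd (greatest common divisor).
By Euclidean algorithm or factoring: gcd(29,86) = 1


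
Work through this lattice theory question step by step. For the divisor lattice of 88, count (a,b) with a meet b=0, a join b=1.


Complement pair (a,b): a meet b = bottom, a join b = top.
Here: gcd(a,b)=1 and lcm(a,b)=88, i.e. a*b=88 with a,b coprime.
Pairs found: (1,88), (8,11), (11,8), (88,1)
Total ordered pairs: 4


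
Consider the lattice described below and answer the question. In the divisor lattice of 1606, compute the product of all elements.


Divisors of 1606: [1, 2, 11, 22, 73, 146, 803, 1606]
Product = n^(d(n)/2) = 1606^(8/2)
Product = 6652458343696


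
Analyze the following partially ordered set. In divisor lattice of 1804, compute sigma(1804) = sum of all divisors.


sigma(n) = sum of divisors.
Divisors of 1804: [1, 2, 4, 11, 22, 41, 44, 82, 164, 451, 902, 1804]
Sum = 3528


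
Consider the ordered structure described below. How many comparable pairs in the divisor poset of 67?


A comparable pair {a,b} has a < b or b < a in the order.
Count unordered pairs where one element is strictly below the other.
Examples: {1,67}
Total comparable pairs: 1


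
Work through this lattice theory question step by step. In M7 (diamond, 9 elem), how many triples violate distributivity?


Distributive law: a ^ (b v c) = (a ^ b) v (a ^ c).
Check all 9^3 = 729 ordered triples (a,b,c).
  e.g. a=a1, b=a2, c=a3: lhs=a1 != rhs=0
  e.g. a=a1, b=a2, c=a4: lhs=a1 != rhs=0
Total violating triples: 210


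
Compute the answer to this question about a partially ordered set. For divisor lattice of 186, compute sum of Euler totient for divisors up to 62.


Divisors of 186 up to 62: [1, 2, 3, 6, 31, 62]
phi values: [1, 1, 2, 2, 30, 30]
Sum = 66


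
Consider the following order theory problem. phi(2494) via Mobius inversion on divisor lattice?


phi(n) = n * prod_{p|n} (1 - 1/p).
Prime divisors of 2494: [2, 29, 43]
phi(2494) = 2494 * (1 - 1/2) * (1 - 1/29) * (1 - 1/43)
phi(2494) = 1176


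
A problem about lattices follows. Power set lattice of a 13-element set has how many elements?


Power set = 2^n.
2^13 = 8192


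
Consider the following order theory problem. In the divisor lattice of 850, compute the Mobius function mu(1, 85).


In a divisor lattice, mu(a,b) = mu(b/a) where mu is the classical Mobius function.
b/a = 85/1 = 85
Prime factorization of 85: primes [5, 17]
85 is squarefree with 2 prime factor(s), so mu(85) = (-1)^2 = 1


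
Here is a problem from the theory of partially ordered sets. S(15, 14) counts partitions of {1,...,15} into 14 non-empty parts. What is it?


S(n,k) = k*S(n-1,k) + S(n-1,k-1).
S(14,14) = 1, S(14,13) = 91
S(15,14) = 14*1 + 91 = 14 + 91
S(15,14) = 105


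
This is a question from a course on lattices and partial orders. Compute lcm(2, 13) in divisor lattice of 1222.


In a divisor lattice, join = lcm (least common multiple).
gcd(2,13) = 1
lcm(2,13) = 2*13/gcd = 26/1 = 26


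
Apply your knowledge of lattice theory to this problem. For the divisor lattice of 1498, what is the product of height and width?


Height = length of longest chain minus 1; width = size of largest antichain.
A maximum chain: 1 | 107 | 749 | 1498  (height 3).
A maximum antichain: {2, 7, 107}  (width 3).
Product = 3 * 3 = 9


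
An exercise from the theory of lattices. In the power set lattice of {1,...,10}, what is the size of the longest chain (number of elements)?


A chain is a totally ordered subset; we count the number of elements in a maximum chain.
Compute, for each element x, the size of the longest chain ending at x:
  {}: 1
  {1}: 2
  {2}: 2
  {3}: 2
  {4}: 2
  {5}: 2
  ...
A maximum chain: {} < {1} < {1,2} < {1,2,3} < {1,2,3,4} < {1,2,3,4,5} < {1,2,3,4,5,6} < {1,2,3,4,5,6,7} < {1,2,3,4,5,6,7,8} < {1,2,3,4,5,6,7,8,9} < {1,2,3,4,5,6,7,8,9,10}
Number of elements in the longest chain: 11


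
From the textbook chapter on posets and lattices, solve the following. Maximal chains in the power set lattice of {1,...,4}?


A maximal chain goes from the minimum element to a maximal element via cover relations.
Counting all min-to-max paths in the cover graph.
Total maximal chains: 24


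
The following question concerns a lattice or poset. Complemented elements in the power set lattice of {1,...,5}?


An element a is complemented if some b has a meet b = bottom, a join b = top.
every subset A has complement S\A, so all elements are complemented.
Complemented elements: {}, {1}, {2}, {3}, {4}, {5}, ... (26 more)
Count: 32


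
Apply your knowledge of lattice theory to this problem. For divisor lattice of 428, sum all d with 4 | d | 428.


Interval [4,428] in divisors of 428: [4, 428]
Sum = 432


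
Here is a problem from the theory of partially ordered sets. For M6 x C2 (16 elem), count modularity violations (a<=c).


Modular law: if a <= c then a v (b ^ c) = (a v b) ^ c.
Check all triples (a,b,c) with a <= c among 16 elements.
This lattice is modular (diamonds M_m and their chain-products are modular).
Total violating triples: 0


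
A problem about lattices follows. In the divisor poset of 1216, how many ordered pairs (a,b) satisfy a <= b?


The order relation is {(a,b) : a <= b}, reflexive so it includes (a,a).
Examples: (1,1), (1,1216), (1,152), (1,16), (1,19), ...
Total ordered pairs: 84


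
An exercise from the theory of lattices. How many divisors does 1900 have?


Divisors of 1900: [1, 2, 4, 5, 10, 19, 20, 25, 38, 50, 76, 95, 100, 190, 380, 475, 950, 1900]
Count: 18


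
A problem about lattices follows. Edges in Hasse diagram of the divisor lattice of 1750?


A cover relation a -< b holds when a < b with no c strictly between.
Cover relations:
  1 -< 2
  1 -< 5
  1 -< 7
  2 -< 10
  2 -< 14
  5 -< 10
  5 -< 25
  5 -< 35
  ...20 more
Total: 28


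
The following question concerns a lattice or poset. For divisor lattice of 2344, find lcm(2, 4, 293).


In a divisor lattice, join = lcm (least common multiple).
Compute lcm iteratively: start with first element, then lcm(current, next).
Elements: [2, 4, 293]
lcm(2,4) = 4
lcm(4,293) = 1172
Final lcm = 1172


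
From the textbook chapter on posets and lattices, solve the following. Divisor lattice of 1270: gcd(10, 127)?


Meet=gcd.
gcd(10,127)=1


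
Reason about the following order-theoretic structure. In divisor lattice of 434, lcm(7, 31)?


Join=lcm.
gcd(7,31)=1
lcm=217


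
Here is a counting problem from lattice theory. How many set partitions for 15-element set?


B(n) = number of set partitions of an n-element set.
B(n) satisfies the recurrence: B(n+1) = sum_k C(n,k)*B(k).
B(15) = 1382958545


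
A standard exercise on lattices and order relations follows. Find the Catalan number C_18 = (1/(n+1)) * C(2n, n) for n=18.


C(n) = C(2n, n) / (n+1).
C(36, 18) = 9075135300
C(18) = 9075135300 / 19 = 477638700


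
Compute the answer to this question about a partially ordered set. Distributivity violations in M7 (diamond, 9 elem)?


Distributive law: a ^ (b v c) = (a ^ b) v (a ^ c).
Check all 9^3 = 729 ordered triples (a,b,c).
  e.g. a=a1, b=a2, c=a3: lhs=a1 != rhs=0
  e.g. a=a1, b=a2, c=a4: lhs=a1 != rhs=0
Total violating triples: 210


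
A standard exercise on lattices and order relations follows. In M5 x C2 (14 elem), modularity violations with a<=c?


Modular law: if a <= c then a v (b ^ c) = (a v b) ^ c.
Check all triples (a,b,c) with a <= c among 14 elements.
This lattice is modular (diamonds M_m and their chain-products are modular).
Total violating triples: 0


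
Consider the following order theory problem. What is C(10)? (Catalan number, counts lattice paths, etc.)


C(n) = C(2n, n) / (n+1).
C(20, 10) = 184756
C(10) = 184756 / 11 = 16796


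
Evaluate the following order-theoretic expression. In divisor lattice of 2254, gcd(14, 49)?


Meet=gcd.
gcd(14,49)=7


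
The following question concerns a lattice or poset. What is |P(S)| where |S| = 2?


Power set = 2^n.
2^2 = 4


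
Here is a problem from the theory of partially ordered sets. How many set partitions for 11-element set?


B(n) = number of set partitions of an n-element set.
B(n) satisfies the recurrence: B(n+1) = sum_k C(n,k)*B(k).
B(11) = 678570


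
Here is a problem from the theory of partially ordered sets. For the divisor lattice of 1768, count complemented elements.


An element a is complemented if some b has a meet b = bottom, a join b = top.
a is complemented iff gcd(a, n/a)=1, i.e. a is a unitary divisor of 1768.
Complemented elements: 1, 8, 13, 17, 104, 136, ... (2 more)
Count: 8


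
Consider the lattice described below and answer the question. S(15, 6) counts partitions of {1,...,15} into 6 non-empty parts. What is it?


S(n,k) = k*S(n-1,k) + S(n-1,k-1).
S(14,6) = 63436373, S(14,5) = 40075035
S(15,6) = 6*63436373 + 40075035 = 380618238 + 40075035
S(15,6) = 420693273


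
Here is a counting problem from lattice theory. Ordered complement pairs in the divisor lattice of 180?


Complement pair (a,b): a meet b = bottom, a join b = top.
Here: gcd(a,b)=1 and lcm(a,b)=180, i.e. a*b=180 with a,b coprime.
Pairs found: (1,180), (4,45), (5,36), (9,20), ... (4 more)
Total ordered pairs: 8


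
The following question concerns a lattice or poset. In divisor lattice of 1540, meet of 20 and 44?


In a divisor lattice, meet = gcd (greatest common divisor).
By Euclidean algorithm or factoring: gcd(20,44) = 4


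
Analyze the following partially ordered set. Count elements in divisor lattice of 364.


Divisors of 364: [1, 2, 4, 7, 13, 14, 26, 28, 52, 91, 182, 364]
Count: 12


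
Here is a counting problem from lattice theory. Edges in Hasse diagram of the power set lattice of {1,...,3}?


A cover relation a -< b holds when a < b with no c strictly between.
Cover relations:
  {} -< {1}
  {} -< {2}
  {} -< {3}
  {1} -< {1,2}
  {1} -< {1,3}
  {2} -< {1,2}
  {2} -< {2,3}
  {3} -< {1,3}
  ...4 more
Total: 12


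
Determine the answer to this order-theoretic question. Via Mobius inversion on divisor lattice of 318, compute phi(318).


phi(n) = n * prod_{p|n} (1 - 1/p).
Prime divisors of 318: [2, 3, 53]
phi(318) = 318 * (1 - 1/2) * (1 - 1/3) * (1 - 1/53)
phi(318) = 104


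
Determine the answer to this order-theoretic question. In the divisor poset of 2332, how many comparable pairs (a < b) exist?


A comparable pair {a,b} has a < b or b < a in the order.
Count unordered pairs where one element is strictly below the other.
Examples: {1,2}, {1,4}, {1,11}, {1,22}, ...
Total comparable pairs: 42


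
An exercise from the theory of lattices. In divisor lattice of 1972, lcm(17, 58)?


Join=lcm.
gcd(17,58)=1
lcm=986


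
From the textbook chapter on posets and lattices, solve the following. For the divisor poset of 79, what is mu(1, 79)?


In a divisor lattice, mu(a,b) = mu(b/a) where mu is the classical Mobius function.
b/a = 79/1 = 79
Prime factorization of 79: primes [79]
79 is squarefree with 1 prime factor(s), so mu(79) = (-1)^1 = -1


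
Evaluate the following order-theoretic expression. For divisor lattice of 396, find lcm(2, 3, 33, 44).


In a divisor lattice, join = lcm (least common multiple).
Compute lcm iteratively: start with first element, then lcm(current, next).
Elements: [2, 3, 33, 44]
lcm(2,3) = 6
lcm(6,33) = 66
lcm(66,44) = 132
Final lcm = 132


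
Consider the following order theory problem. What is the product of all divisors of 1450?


Divisors of 1450: [1, 2, 5, 10, 25, 29, 50, 58, 145, 290, 725, 1450]
Product = n^(d(n)/2) = 1450^(12/2)
Product = 9294114390625000000


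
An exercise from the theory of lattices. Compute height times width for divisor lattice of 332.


Height = length of longest chain minus 1; width = size of largest antichain.
A maximum chain: 1 | 83 | 166 | 332  (height 3).
A maximum antichain: {2, 83}  (width 2).
Product = 3 * 2 = 6


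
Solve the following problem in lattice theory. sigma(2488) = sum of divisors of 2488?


sigma(n) = sum of divisors.
Divisors of 2488: [1, 2, 4, 8, 311, 622, 1244, 2488]
Sum = 4680


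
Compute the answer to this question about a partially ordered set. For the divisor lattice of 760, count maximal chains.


A maximal chain goes from the minimum element to a maximal element via cover relations.
Counting all min-to-max paths in the cover graph.
Total maximal chains: 20


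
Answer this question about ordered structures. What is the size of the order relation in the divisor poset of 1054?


The order relation is {(a,b) : a <= b}, reflexive so it includes (a,a).
Examples: (1,1), (1,1054), (1,17), (1,2), (1,31), ...
Total ordered pairs: 27


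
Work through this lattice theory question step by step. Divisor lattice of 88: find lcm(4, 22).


In a divisor lattice, join = lcm (least common multiple).
gcd(4,22) = 2
lcm(4,22) = 4*22/gcd = 88/2 = 44


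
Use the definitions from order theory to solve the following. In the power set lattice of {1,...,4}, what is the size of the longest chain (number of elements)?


A chain is a totally ordered subset; we count the number of elements in a maximum chain.
Compute, for each element x, the size of the longest chain ending at x:
  {}: 1
  {1}: 2
  {2}: 2
  {3}: 2
  {4}: 2
  {1,2}: 3
  ...
A maximum chain: {} < {1} < {1,2} < {1,2,3} < {1,2,3,4}
Number of elements in the longest chain: 5


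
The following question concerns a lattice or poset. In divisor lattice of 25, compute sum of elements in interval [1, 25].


Interval [1,25] in divisors of 25: [1, 5, 25]
Sum = 31


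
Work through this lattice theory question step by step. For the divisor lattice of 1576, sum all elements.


sigma(n) = sum of divisors.
Divisors of 1576: [1, 2, 4, 8, 197, 394, 788, 1576]
Sum = 2970


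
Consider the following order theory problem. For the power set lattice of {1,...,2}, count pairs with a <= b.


The order relation is {(a,b) : a <= b}, reflexive so it includes (a,a).
Examples: ({},{}), ({},{1,2}), ({},{1}), ({},{2}), ({1,2},{1,2}), ...
Total ordered pairs: 9


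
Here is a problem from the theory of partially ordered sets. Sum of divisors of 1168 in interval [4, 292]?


Interval [4,292] in divisors of 1168: [4, 292]
Sum = 296


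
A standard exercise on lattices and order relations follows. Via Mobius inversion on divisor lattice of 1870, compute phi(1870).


phi(n) = n * prod_{p|n} (1 - 1/p).
Prime divisors of 1870: [2, 5, 11, 17]
phi(1870) = 1870 * (1 - 1/2) * (1 - 1/5) * (1 - 1/11) * (1 - 1/17)
phi(1870) = 640


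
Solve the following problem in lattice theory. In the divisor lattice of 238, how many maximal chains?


A maximal chain goes from the minimum element to a maximal element via cover relations.
Counting all min-to-max paths in the cover graph.
Total maximal chains: 6


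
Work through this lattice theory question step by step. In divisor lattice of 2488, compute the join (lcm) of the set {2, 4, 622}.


In a divisor lattice, join = lcm (least common multiple).
Compute lcm iteratively: start with first element, then lcm(current, next).
Elements: [2, 4, 622]
lcm(2,4) = 4
lcm(4,622) = 1244
Final lcm = 1244


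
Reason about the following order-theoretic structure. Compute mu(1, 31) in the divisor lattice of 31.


In a divisor lattice, mu(a,b) = mu(b/a) where mu is the classical Mobius function.
b/a = 31/1 = 31
Prime factorization of 31: primes [31]
31 is squarefree with 1 prime factor(s), so mu(31) = (-1)^1 = -1


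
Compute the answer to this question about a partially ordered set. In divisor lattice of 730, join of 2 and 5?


In a divisor lattice, join = lcm (least common multiple).
gcd(2,5) = 1
lcm(2,5) = 2*5/gcd = 10/1 = 10


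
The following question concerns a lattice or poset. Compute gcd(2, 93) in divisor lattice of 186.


In a divisor lattice, meet = gcd (greatest common divisor).
By Euclidean algorithm or factoring: gcd(2,93) = 1


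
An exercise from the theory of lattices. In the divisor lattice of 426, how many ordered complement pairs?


Complement pair (a,b): a meet b = bottom, a join b = top.
Here: gcd(a,b)=1 and lcm(a,b)=426, i.e. a*b=426 with a,b coprime.
Pairs found: (1,426), (2,213), (3,142), (6,71), ... (4 more)
Total ordered pairs: 8
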